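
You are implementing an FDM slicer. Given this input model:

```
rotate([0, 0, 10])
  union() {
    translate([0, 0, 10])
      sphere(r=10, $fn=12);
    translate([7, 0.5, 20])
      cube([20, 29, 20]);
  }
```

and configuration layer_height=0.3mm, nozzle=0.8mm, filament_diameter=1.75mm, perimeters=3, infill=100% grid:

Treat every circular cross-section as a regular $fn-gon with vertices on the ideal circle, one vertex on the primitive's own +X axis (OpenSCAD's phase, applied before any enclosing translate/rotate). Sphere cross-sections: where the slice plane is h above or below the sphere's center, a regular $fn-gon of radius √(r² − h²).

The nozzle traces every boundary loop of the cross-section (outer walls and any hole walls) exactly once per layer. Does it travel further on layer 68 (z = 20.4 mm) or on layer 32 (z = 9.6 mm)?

layer 68 (z = 20.4 mm)

Layer 68 (z = 20.4): the sphere is not intersected at this z (|z−center|=10.400 > r=10); the cube at (7, 0.5) (footprint 20×29) is included at this height (perimeter 98.00 mm); Combining (union): only the 20×29 cube at (7, 0.5) is present, so the union is just that shape — boundary = 98.00 mm; (rotated 10° about Z; rotation is an isometry so areas/perimeters/island counts are preserved). So its perimeter = 98.00 mm. Layer 32 (z = 9.6): the r=10 sphere contributes a regular 12-gon of circumradius √(10²−0.4²) = 9.992 (perimeter = 2·12·9.992·sin(180°/12) = 62.07 mm); the cube at (7, 0.5) does not reach this height (z outside [20, 40]); Taking the union: only the r=10 sphere is present, so the union is just that shape — boundary = 62.07 mm; (whole slice rotated 10° about Z — lengths, areas and connectivity unchanged). So its perimeter = 62.07 mm. Layer 68 is larger (98.00 vs 62.07 mm).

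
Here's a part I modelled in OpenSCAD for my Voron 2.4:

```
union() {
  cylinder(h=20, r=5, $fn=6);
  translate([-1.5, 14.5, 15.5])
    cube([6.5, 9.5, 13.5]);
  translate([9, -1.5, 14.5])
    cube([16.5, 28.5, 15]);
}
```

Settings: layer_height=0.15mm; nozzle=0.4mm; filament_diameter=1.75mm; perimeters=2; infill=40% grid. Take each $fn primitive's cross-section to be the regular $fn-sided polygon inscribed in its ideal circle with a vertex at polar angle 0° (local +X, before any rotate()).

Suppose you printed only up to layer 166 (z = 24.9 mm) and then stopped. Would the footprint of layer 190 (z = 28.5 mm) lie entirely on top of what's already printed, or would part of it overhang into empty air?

Compare the two slices. At z = 24.9: the cylinder does not reach this height (z outside [0, 20]); the cube at (-1.5, 14.5) is present — its section is the full 6.5×9.5 rectangle (area 61.75 mm²); the cube at (9, -1.5) is present — its section is the full 16.5×28.5 rectangle (area 470.25 mm²); Combining (union): the 2 present regions are separate (no shared area or edge), so areas and boundary lengths simply add and each stays a separate island — area = 532.00 mm². At z = 28.5: the cylinder is not intersected at this z (z outside [0, 20]); the cube at (-1.5, 14.5) is present — its section is the full 6.5×9.5 rectangle (area 61.75 mm²); the 16.5×28.5 cube at (9, -1.5) contributes its full rectangle (area 470.25 mm²); Combining (union): the 2 present regions are separate (no shared area or edge), so areas and boundary lengths simply add and each stays a separate island — area = 532.00 mm². Checking containment: the cross-section at z = 28.5 is a subset of the cross-section at z = 24.9.

entirely on top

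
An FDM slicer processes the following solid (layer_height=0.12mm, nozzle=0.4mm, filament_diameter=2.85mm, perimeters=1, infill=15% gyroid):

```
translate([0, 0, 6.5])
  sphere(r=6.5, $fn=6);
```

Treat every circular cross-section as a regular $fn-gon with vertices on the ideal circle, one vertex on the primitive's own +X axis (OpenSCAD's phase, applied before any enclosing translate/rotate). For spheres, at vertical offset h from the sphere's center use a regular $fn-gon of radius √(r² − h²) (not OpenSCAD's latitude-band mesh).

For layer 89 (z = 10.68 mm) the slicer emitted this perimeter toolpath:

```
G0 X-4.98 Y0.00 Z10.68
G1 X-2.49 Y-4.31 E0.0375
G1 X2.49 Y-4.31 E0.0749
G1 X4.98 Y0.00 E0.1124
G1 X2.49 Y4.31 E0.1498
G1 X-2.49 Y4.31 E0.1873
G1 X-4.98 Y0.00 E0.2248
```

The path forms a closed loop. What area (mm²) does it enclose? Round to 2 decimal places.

64.39 mm²

Apply the shoelace formula to the sequence of (X, Y) vertices; enclosed area = 64.39 mm².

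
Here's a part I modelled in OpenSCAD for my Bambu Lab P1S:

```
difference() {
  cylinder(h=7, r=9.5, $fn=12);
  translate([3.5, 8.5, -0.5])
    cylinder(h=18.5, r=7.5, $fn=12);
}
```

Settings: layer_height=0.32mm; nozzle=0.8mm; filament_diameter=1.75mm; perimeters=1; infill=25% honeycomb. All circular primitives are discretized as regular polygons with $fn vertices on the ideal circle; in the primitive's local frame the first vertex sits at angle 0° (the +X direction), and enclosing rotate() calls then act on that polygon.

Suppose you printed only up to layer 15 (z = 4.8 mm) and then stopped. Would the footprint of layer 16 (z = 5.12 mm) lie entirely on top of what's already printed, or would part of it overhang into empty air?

Compare the two slices. At z = 4.8: the r=9.5 cylinder contributes a regular 12-gon of circumradius 9.5 (area = (12/2)·9.500²·sin(360°/12) = 270.75 mm²); the cylinder at (3.5, 8.5): section is a regular 12-gon, circumradius r=7.5 (area = (12/2)·7.500²·sin(360°/12) = 168.75 mm²); Taking the first minus the rest: starting from the r=9.5 cylinder (270.75 mm²), the r=7.5 cylinder at (3.5, 8.5) partially overlaps it — only the 71.22 mm² overlap (of its 168.75 mm²) is removed, clipping the outline — area = 199.53 mm². At z = 5.12: the r=9.5 cylinder contributes a regular 12-gon of circumradius 9.5 (area = (12/2)·9.500²·sin(360°/12) = 270.75 mm²); the r=7.5 cylinder at (3.5, 8.5) gives a regular 12-gon of circumradius 7.5 (constant along its height) (area = (12/2)·7.500²·sin(360°/12) = 168.75 mm²); After the difference (first − rest): starting from the r=9.5 cylinder (270.75 mm²), the r=7.5 cylinder at (3.5, 8.5) partially overlaps it — only the 71.22 mm² overlap (of its 168.75 mm²) is removed, clipping the outline — area = 199.53 mm². Checking containment: the cross-section at z = 5.12 is a subset of the cross-section at z = 4.8.

entirely on top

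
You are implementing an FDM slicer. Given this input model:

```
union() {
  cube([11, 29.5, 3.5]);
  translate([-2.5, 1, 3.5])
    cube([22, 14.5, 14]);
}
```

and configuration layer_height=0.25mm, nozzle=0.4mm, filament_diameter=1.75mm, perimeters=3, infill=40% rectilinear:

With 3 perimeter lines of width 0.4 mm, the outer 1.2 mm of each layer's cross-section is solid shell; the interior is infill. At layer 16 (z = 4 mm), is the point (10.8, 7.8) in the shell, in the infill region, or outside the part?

infill

At z = 4 mm: the cube is absent (z outside [0, 3.5]); the cube at (-2.5, 1) is present — its section is the full 22×14.5 rectangle; Taking the union: only the 22×14.5 cube at (-2.5, 1) is present, so the union is just that shape — 1 connected region. Overall, the cross-section is a single solid region. The nearest boundary edge runs (-2.50, 1.00)→(19.50, 1.00); distance from the point to it = 6.80 mm. The point is inside the cross-section and 6.80 mm from the nearest boundary — more than the 1.2 mm shell width (3 × 0.4), so it's in the infill interior.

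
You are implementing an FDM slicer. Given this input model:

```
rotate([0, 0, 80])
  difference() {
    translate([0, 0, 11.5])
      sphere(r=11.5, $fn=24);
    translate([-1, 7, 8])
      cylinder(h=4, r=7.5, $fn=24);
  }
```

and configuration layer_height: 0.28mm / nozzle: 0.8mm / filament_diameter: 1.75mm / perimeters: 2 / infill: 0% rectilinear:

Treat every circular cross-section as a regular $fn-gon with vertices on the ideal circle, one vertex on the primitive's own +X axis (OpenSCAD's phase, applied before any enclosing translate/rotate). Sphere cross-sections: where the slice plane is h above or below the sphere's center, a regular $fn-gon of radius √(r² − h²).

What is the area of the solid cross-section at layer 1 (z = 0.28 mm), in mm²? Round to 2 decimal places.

At z = 0.28 mm: the r=11.5 sphere contributes a regular 24-gon of circumradius √(11.5²−11.22²) = 2.522 (area = (24/2)·2.522²·sin(360°/24) = 19.76 mm²); the cylinder at (-1, 7) is not intersected at this z (z outside [8, 12]); Subtracting the remaining from the first: none of the subtracted shapes is present at this height, so the r=11.5 sphere is unchanged — area = 19.76 mm²; (rotated 80° about Z; rotation is an isometry so areas/perimeters/island counts are preserved). Overall, the cross-section is a single solid region. Net area = 19.76 mm².

19.76 mm²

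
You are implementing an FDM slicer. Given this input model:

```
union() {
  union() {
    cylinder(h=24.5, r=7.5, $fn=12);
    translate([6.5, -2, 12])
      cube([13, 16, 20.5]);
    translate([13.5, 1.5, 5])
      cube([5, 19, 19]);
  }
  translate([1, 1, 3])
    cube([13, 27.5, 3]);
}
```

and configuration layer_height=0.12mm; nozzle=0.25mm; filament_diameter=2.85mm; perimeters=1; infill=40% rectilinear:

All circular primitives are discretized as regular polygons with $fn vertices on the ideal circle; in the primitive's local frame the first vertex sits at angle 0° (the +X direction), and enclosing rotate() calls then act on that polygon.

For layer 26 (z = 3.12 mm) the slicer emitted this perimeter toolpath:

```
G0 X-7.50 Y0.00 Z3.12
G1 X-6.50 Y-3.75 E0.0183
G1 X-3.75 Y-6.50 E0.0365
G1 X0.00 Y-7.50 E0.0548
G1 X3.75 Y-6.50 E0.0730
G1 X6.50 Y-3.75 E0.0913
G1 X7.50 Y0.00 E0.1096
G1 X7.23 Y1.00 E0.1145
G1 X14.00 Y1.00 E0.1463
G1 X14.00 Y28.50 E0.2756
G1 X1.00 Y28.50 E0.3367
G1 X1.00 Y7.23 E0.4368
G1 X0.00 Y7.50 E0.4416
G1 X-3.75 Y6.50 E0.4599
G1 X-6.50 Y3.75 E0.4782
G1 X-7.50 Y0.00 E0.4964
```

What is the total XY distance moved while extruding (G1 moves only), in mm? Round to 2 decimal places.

Sum the Euclidean lengths of each G1 segment: total = 105.57 mm.

105.57 mm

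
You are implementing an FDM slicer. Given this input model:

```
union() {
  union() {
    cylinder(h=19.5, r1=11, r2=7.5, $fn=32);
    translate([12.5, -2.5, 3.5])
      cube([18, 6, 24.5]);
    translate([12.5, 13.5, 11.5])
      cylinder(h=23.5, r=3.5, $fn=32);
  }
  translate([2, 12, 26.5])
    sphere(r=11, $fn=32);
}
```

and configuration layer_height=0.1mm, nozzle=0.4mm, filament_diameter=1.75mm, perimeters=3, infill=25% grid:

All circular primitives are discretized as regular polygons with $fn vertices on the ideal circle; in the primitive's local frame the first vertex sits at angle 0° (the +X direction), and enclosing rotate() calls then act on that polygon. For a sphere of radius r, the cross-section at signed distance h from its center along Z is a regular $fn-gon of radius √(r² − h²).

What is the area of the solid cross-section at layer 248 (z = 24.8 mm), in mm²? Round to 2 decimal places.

495.54 mm²

At z = 24.8 mm: the cone is absent (z outside [0, 19.5]); the cube at (12.5, -2.5) is present — its section is the full 18×6 rectangle (area 108.00 mm²); the r=3.5 cylinder at (12.5, 13.5) contributes a regular 32-gon of circumradius 3.5 (area = (32/2)·3.500²·sin(360°/32) = 38.24 mm²); Taking the union: the 2 present regions are separate (no shared area or edge), so areas and boundary lengths simply add and each stays a separate island — area = 146.24 mm²; the r=11 sphere at (2, 12) contributes a regular 32-gon of circumradius √(11²−1.7²) = 10.868 (area = (32/2)·10.868²·sin(360°/32) = 368.67 mm²); Taking the union: the regions partially overlap — summed areas 514.91 mm² minus the doubly-counted overlap 19.37 mm² gives 495.54 mm² — area = 495.54 mm². Overall, the cross-section has 2 separate islands. Net area = 495.54 mm².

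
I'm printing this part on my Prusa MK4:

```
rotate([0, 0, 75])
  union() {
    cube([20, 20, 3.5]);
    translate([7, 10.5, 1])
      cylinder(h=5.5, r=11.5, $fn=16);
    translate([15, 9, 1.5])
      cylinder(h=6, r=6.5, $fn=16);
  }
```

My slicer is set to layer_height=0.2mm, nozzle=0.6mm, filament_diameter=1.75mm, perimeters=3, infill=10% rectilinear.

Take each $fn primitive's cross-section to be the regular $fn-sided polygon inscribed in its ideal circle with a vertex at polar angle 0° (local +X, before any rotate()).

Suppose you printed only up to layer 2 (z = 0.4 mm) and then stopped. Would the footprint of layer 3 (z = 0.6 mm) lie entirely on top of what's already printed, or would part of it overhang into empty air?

Compare the two slices. At z = 0.4: the 20×20 cube contributes its full rectangle (area 400.00 mm²); the cylinder at (7, 10.5) does not reach this height (z outside [1, 6.5]); the cylinder at (15, 9) does not reach this height (z outside [1.5, 7.5]); Merging all regions: only the 20×20 cube is present, so the union is just that shape — area = 400.00 mm²; (rotated 75° about Z; rotation is an isometry so areas/perimeters/island counts are preserved). At z = 0.6: the cube is present — its section is the full 20×20 rectangle (area 400.00 mm²); the cylinder at (7, 10.5) does not reach this height (z outside [1, 6.5]); the cylinder at (15, 9) is absent (z outside [1.5, 7.5]); Taking the union: only the 20×20 cube is present, so the union is just that shape — area = 400.00 mm²; (rotated 75° about Z; rotation is an isometry so areas/perimeters/island counts are preserved). Checking containment: the cross-section at z = 0.6 is a subset of the cross-section at z = 0.4.

entirely on top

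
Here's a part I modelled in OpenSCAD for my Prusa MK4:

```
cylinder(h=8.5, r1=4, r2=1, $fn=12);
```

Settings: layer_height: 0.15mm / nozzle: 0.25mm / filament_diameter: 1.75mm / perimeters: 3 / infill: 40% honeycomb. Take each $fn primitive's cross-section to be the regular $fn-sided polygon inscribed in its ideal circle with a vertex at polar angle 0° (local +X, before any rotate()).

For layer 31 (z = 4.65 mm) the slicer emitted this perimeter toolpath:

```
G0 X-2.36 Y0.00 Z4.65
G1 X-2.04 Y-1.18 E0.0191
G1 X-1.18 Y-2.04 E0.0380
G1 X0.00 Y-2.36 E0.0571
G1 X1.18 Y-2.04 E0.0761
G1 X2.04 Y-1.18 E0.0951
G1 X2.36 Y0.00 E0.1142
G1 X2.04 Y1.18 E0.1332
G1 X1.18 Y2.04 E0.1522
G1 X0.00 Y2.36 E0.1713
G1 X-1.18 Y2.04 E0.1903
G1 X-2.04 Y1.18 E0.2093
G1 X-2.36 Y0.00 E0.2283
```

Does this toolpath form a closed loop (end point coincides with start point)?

Start point (G0): (-2.36, 0.00). End point (last G1): the path returns to the start — closed.

yes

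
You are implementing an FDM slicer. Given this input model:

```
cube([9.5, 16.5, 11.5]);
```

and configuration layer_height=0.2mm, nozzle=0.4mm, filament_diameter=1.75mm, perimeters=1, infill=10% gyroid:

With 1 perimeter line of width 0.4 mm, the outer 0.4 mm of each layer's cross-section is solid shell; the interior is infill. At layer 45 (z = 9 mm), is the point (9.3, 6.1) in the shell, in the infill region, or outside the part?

shell

At z = 9 mm: the 9.5×16.5 cube contributes its full rectangle. Overall, the cross-section is a single solid region. The nearest boundary edge runs (9.50, 0.00)→(9.50, 16.50); distance from the point to it = 0.20 mm. The point is inside the cross-section, 0.20 mm from the nearest boundary — within the 0.4 mm shell band (1 × 0.4).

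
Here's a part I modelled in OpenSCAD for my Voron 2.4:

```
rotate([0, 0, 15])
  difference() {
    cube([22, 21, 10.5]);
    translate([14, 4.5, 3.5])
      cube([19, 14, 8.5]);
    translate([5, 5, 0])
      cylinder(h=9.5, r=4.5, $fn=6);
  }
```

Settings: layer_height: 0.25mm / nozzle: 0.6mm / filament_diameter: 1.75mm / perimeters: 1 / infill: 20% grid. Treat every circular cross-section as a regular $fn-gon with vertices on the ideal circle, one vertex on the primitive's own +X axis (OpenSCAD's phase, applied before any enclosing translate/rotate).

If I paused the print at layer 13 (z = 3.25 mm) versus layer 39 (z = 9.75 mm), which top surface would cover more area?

layer 13 (z = 3.25 mm)

Layer 13 (z = 3.25): the cube (footprint 22×21) is included at this height (area 462.00 mm²); the cube at (14, 4.5) is not intersected at this z (z outside [3.5, 12]); the r=4.5 cylinder at (5, 5) contributes a regular 6-gon of circumradius 4.5 (area = (6/2)·4.500²·sin(360°/6) = 52.61 mm²); Taking the first minus the rest: starting from the 22×21 cube (462.00 mm²), the r=4.5 cylinder at (5, 5) lies wholly inside it (removes its full 52.61 mm² and its 27.00 mm outline becomes a hole wall) — area = 409.39 mm²; (rotated 15° about Z; rotation is an isometry so areas/perimeters/island counts are preserved). So its area = 409.39 mm². Layer 39 (z = 9.75): the 22×21 cube contributes its full rectangle (area 462.00 mm²); the 19×14 cube at (14, 4.5) contributes its full rectangle (area 266.00 mm²); the cylinder at (5, 5) is not intersected at this z (z outside [0, 9.5]); Taking the first minus the rest: starting from the 22×21 cube (462.00 mm²), the 19×14 cube at (14, 4.5) partially overlaps it — only the 112.00 mm² overlap (of its 266.00 mm²) is removed, clipping the outline — area = 350.00 mm²; (whole slice rotated 15° about Z — lengths, areas and connectivity unchanged). So its area = 350.00 mm². Layer 13 is larger (409.39 vs 350.00 mm²).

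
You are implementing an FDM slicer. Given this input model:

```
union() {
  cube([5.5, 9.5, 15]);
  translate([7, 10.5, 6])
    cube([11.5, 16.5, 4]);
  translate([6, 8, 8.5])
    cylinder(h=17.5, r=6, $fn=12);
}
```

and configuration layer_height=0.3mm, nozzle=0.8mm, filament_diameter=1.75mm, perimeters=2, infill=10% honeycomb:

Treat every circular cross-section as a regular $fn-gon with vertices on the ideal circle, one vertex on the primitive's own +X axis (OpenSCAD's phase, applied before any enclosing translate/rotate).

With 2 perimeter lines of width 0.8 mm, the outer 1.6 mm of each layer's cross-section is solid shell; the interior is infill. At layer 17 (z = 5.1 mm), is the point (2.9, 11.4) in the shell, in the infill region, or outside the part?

outside

At z = 5.1 mm: the 5.5×9.5 cube contributes its full rectangle; the cube at (7, 10.5) does not reach this height (z outside [6, 10]); the cylinder at (6, 8) is absent (z outside [8.5, 26]); Merging all regions: only the 5.5×9.5 cube is present, so the union is just that shape — 1 connected region. Overall, the cross-section is a single solid region. The nearest boundary edge runs (5.50, 9.50)→(0.00, 9.50); distance from the point to it = 1.90 mm. The point is not inside any of the regions above, so it lies outside the cross-section (1.90 mm from the nearest boundary).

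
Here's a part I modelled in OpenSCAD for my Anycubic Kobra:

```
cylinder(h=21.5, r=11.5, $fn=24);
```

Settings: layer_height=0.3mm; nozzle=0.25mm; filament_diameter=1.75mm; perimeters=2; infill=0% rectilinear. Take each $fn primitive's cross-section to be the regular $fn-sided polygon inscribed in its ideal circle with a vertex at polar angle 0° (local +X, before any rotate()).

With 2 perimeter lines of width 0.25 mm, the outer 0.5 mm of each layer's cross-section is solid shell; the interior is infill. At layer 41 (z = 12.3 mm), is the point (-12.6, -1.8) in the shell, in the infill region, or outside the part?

outside

At z = 12.3 mm: the r=11.5 cylinder gives a regular 24-gon of circumradius 11.5 (constant along its height). Overall, the cross-section is a single solid region. The nearest boundary edge runs (-11.50, 0.00)→(-11.11, -2.98); distance from the point to it = 1.33 mm. The point is not inside any of the regions above, so it lies outside the cross-section (1.33 mm from the nearest boundary).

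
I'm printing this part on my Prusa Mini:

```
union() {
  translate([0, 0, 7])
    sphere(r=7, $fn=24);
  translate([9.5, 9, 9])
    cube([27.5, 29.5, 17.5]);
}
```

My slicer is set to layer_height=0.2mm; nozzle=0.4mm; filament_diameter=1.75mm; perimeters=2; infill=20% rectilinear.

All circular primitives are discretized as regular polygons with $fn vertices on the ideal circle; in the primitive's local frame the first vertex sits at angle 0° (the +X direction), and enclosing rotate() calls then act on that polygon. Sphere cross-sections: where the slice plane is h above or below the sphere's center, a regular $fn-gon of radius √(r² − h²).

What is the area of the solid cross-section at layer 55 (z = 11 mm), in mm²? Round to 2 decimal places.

At z = 11 mm: the sphere: section is a regular 24-gon, circumradius = √(r²−h²) = √(7²−4²) = 5.745 (area = (24/2)·5.745²·sin(360°/24) = 102.49 mm²); the cube at (9.5, 9) is present — its section is the full 27.5×29.5 rectangle (area 811.25 mm²); Taking the union: the 2 present regions are separate (no shared area or edge), so areas and boundary lengths simply add and each stays a separate island — area = 913.74 mm². Overall, the cross-section has 2 separate islands. Net area = 913.74 mm².

913.74 mm²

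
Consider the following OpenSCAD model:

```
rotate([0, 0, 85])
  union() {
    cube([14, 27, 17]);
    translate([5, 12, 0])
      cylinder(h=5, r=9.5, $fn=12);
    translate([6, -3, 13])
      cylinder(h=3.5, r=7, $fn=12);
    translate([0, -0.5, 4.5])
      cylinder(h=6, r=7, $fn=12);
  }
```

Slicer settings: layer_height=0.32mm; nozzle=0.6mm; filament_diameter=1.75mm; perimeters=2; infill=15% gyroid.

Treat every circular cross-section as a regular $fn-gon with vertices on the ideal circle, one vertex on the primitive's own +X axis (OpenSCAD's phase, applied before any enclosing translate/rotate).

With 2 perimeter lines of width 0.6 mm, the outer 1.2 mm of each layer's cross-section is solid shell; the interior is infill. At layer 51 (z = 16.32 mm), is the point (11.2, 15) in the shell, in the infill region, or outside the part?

outside

At z = 16.32 mm: the cube is present — its section is the full 14×27 rectangle; the cylinder at (5, 12) does not reach this height (z outside [0, 5]); the cylinder at (6, -3): section is a regular 12-gon, circumradius r=7; the cylinder at (0, -0.5) is not intersected at this z (z outside [4.5, 10.5]); Combining (union): the regions partially overlap (shared area 33.85 mm²), so overlapping operands fuse into one piece — 1 connected region; (whole slice rotated 85° about Z — lengths, areas and connectivity unchanged). Overall, the cross-section is a single solid region. Undo the 85° rotation: the query point maps to (15.919, -9.850) in the un-rotated model frame. The nearest boundary edge runs (13.00, -3.00)→(12.06, -6.50); distance from the point to it = 5.11 mm. The point is not inside any of the regions above, so it lies outside the cross-section (5.11 mm from the nearest boundary).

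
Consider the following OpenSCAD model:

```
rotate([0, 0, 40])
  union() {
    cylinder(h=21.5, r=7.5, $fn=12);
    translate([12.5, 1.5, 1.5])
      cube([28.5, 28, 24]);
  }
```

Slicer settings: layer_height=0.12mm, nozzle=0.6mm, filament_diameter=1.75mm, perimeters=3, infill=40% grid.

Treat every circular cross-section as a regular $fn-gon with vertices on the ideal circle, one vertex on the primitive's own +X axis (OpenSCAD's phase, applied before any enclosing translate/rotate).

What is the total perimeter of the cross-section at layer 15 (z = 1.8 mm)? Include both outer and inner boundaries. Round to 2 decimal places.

159.59 mm

At z = 1.8 mm: the cylinder: section is a regular 12-gon, circumradius r=7.5 (perimeter = 2·12·7.500·sin(180°/12) = 46.59 mm); the cube at (12.5, 1.5) is present — its section is the full 28.5×28 rectangle (perimeter 113.00 mm); Combining (union): the 2 present regions are separate (no shared area or edge), so areas and boundary lengths simply add and each stays a separate island — boundary = 159.59 mm; (whole slice rotated 40° about Z — lengths, areas and connectivity unchanged). Overall, the cross-section has 2 separate islands. Total boundary length (outer) = 159.59 mm.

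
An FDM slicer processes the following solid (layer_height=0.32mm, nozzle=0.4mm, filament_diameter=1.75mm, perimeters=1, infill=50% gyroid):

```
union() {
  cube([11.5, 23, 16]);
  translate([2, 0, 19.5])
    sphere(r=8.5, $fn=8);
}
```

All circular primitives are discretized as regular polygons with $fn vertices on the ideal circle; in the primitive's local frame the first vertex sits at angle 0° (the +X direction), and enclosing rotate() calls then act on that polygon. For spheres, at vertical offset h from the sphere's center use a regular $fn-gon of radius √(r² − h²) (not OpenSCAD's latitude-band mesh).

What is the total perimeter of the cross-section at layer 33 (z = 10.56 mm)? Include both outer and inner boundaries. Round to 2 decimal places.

At z = 10.56 mm: the cube (footprint 11.5×23) is included at this height (perimeter 69.00 mm); the sphere at (2, 0) does not reach this height (|z−center|=8.940 > r=8.5); Taking the union: only the 11.5×23 cube is present, so the union is just that shape — boundary = 69.00 mm. Overall, the cross-section is a single solid region. Total boundary length (outer) = 69.00 mm.

69.00 mm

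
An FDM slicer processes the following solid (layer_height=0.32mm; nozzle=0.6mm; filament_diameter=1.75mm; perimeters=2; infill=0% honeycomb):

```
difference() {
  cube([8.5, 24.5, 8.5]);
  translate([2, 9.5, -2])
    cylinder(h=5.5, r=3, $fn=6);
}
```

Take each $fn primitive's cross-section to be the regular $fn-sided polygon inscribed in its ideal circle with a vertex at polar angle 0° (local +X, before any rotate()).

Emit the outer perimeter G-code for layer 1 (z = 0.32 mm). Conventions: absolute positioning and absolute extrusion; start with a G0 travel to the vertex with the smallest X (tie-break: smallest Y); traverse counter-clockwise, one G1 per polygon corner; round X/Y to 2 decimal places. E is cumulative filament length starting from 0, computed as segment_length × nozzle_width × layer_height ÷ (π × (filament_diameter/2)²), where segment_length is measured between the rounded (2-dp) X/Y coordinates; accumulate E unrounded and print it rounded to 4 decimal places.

G0 X0.00 Y0.00 Z0.32
G1 X8.50 Y0.00 E0.6785
G1 X8.50 Y24.50 E2.6342
G1 X0.00 Y24.50 E3.3127
G1 X0.00 Y11.23 E4.3720
G1 X0.50 Y12.10 E4.4521
G1 X3.50 Y12.10 E4.6916
G1 X5.00 Y9.50 E4.9312
G1 X3.50 Y6.90 E5.1708
G1 X0.50 Y6.90 E5.4102
G1 X0.00 Y7.77 E5.4903
G1 X0.00 Y0.00 E6.1106

At z = 0.32 mm: the cube (footprint 8.5×24.5) is included at this height; the cylinder at (2, 9.5): section is a regular 6-gon, circumradius r=3; After the difference (first − rest): starting from the 8.5×24.5 cube, the r=3 cylinder at (2, 9.5) partially overlaps it — only the 21.65 mm² overlap (of its 23.38 mm²) is removed, clipping the outline — 1 connected region. The outline is a single polygon with 11 vertices. Extrusion per mm of travel: 0.6 × 0.32 / (π × 0.875²) = 0.079824. Accumulating E over each segment gives final E = 6.1106.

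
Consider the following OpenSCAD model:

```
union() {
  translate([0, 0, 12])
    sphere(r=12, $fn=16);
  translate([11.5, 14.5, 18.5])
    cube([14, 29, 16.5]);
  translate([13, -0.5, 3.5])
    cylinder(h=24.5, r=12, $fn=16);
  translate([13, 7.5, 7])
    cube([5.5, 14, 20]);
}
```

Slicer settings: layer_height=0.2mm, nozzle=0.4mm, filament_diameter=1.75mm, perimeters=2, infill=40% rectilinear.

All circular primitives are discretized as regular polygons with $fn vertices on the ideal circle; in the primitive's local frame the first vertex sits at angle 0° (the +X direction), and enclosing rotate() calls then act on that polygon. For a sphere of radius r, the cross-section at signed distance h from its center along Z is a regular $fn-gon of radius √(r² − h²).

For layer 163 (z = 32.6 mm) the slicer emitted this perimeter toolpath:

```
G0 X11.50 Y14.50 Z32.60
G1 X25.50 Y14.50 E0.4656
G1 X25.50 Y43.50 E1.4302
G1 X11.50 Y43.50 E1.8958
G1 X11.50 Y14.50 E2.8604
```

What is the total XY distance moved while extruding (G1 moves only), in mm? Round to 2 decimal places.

Sum the Euclidean lengths of each G1 segment: total = 86.00 mm.

86.00 mm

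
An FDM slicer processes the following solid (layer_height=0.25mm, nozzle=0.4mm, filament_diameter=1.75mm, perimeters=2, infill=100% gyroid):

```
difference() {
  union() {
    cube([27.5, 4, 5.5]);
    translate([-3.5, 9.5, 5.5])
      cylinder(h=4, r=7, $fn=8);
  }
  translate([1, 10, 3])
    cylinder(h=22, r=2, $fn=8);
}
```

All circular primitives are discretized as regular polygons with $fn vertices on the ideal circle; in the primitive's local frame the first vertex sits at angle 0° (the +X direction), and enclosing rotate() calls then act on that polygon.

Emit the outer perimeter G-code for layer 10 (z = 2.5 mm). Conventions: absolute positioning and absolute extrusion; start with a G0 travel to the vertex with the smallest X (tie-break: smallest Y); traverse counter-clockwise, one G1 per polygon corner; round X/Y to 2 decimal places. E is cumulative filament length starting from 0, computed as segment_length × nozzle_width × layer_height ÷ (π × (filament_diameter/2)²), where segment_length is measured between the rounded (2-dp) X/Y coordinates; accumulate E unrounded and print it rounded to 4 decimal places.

At z = 2.5 mm: the cube (footprint 27.5×4) is included at this height; the cylinder at (-3.5, 9.5) does not reach this height (z outside [5.5, 9.5]); Combining (union): only the 27.5×4 cube is present, so the union is just that shape — 1 connected region; the cylinder at (1, 10) is not intersected at this z (z outside [3, 25]); Taking the first minus the rest: none of the subtracted shapes is present at this height, so the result so far is unchanged — 1 connected region. The outline is a single polygon with 4 vertices. Extrusion per mm of travel: 0.4 × 0.25 / (π × 0.875²) = 0.041575. Accumulating E over each segment gives final E = 2.6192.

G0 X0.00 Y0.00 Z2.50
G1 X27.50 Y0.00 E1.1433
G1 X27.50 Y4.00 E1.3096
G1 X0.00 Y4.00 E2.4529
G1 X0.00 Y0.00 E2.6192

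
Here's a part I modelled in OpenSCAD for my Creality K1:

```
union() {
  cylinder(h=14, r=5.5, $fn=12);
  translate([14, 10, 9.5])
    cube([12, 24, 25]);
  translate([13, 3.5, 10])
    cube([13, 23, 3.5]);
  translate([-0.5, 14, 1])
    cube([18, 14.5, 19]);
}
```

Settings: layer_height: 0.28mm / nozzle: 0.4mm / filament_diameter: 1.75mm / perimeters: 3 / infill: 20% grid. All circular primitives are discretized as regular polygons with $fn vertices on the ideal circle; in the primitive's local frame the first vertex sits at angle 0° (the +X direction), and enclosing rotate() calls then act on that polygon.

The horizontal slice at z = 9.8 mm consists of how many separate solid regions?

2

At z = 9.8 mm: the r=5.5 cylinder gives a regular 12-gon of circumradius 5.5 (constant along its height); the 12×24 cube at (14, 10) contributes its full rectangle; the cube at (13, 3.5) is absent (z outside [10, 13.5]); the cube at (-0.5, 14) (footprint 18×14.5) is included at this height; Combining (union): the regions partially overlap (shared area 50.75 mm²), so overlapping operands fuse into one piece — 2 connected regions. The result has 2 disconnected regions.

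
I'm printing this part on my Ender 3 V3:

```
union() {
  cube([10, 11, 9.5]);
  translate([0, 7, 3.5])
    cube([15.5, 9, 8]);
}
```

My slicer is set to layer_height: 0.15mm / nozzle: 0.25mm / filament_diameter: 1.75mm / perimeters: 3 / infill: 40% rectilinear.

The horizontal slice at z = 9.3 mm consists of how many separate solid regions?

At z = 9.3 mm: the 10×11 cube contributes its full rectangle; the 15.5×9 cube at (0, 7) contributes its full rectangle; Combining (union): the regions partially overlap (shared area 40.00 mm²), so overlapping operands fuse into one piece — 1 connected region. The result has 1 disconnected region.

1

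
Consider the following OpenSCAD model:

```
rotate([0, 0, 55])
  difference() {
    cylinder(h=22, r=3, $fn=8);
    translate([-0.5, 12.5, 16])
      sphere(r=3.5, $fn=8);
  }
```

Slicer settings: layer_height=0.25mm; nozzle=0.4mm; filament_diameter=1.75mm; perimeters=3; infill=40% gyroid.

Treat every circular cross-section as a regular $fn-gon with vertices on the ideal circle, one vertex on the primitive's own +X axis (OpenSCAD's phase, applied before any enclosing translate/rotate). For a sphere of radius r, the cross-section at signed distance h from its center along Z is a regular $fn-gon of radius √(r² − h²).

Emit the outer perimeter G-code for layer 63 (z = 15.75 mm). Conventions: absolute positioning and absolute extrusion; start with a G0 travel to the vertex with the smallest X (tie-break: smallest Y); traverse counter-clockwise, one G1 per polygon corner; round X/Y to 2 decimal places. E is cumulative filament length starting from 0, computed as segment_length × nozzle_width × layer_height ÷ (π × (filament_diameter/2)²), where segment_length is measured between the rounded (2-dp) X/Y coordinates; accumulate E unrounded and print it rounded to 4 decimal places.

At z = 15.75 mm: the r=3 cylinder contributes a regular 8-gon of circumradius 3; the sphere at (-0.5, 12.5): section is a regular 8-gon, circumradius = √(r²−h²) = √(3.5²−0.25²) = 3.491; Subtracting the remaining from the first: starting from the r=3 cylinder, the r=3.5 sphere at (-0.5, 12.5) misses the remaining region (no effect) — 1 connected region; (whole slice rotated 55° about Z — lengths, areas and connectivity unchanged). The outline is a single polygon with 8 vertices. Extrusion per mm of travel: 0.4 × 0.25 / (π × 0.875²) = 0.041575. Accumulating E over each segment gives final E = 0.7633.

G0 X-2.95 Y-0.52 Z15.75
G1 X-1.72 Y-2.46 E0.0955
G1 X0.52 Y-2.95 E0.1908
G1 X2.46 Y-1.72 E0.2863
G1 X2.95 Y0.52 E0.3817
G1 X1.72 Y2.46 E0.4772
G1 X-0.52 Y2.95 E0.5725
G1 X-2.46 Y1.72 E0.6680
G1 X-2.95 Y-0.52 E0.7633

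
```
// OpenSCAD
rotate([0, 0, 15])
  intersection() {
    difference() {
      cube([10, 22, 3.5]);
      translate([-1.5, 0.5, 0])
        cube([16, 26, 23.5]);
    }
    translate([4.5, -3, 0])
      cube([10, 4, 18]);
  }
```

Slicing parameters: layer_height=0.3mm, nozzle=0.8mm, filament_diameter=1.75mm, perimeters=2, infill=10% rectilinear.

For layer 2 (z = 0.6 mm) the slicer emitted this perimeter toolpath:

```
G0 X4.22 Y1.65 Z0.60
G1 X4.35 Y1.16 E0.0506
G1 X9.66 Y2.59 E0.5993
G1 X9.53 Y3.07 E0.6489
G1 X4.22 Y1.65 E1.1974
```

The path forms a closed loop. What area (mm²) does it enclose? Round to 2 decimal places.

2.76 mm²

Apply the shoelace formula to the sequence of (X, Y) vertices; enclosed area = 2.76 mm².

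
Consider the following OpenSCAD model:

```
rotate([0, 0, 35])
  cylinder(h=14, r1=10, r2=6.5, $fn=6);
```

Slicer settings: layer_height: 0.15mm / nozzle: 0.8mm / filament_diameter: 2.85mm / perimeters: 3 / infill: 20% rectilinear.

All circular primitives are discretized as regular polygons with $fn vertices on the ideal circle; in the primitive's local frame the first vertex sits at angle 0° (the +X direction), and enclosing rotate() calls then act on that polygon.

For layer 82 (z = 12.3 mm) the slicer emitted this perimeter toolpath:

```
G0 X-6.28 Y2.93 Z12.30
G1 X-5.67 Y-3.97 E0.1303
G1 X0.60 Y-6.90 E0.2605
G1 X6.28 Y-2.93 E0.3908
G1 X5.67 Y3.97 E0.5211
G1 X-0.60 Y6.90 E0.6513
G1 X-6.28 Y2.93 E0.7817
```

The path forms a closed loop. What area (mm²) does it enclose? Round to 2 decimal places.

Apply the shoelace formula to the sequence of (X, Y) vertices; enclosed area = 124.62 mm².

124.62 mm²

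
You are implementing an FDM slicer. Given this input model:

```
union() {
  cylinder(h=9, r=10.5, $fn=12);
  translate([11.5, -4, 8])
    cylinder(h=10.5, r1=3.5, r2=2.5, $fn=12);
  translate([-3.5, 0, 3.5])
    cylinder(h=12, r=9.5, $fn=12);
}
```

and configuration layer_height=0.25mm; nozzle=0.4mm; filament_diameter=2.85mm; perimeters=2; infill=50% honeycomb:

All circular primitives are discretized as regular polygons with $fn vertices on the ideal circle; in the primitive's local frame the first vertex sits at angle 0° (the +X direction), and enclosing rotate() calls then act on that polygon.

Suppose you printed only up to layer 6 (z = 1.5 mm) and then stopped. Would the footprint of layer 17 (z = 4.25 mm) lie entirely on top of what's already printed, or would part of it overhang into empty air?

part overhangs

Compare the two slices. At z = 1.5: the r=10.5 cylinder contributes a regular 12-gon of circumradius 10.5 (area = (12/2)·10.500²·sin(360°/12) = 330.75 mm²); the cone at (11.5, -4) does not reach this height (z outside [8, 18.5]); the cylinder at (-3.5, 0) does not reach this height (z outside [3.5, 15.5]); Combining (union): only the r=10.5 cylinder is present, so the union is just that shape — area = 330.75 mm². At z = 4.25: the r=10.5 cylinder gives a regular 12-gon of circumradius 10.5 (constant along its height) (area = (12/2)·10.500²·sin(360°/12) = 330.75 mm²); the cone at (11.5, -4) is absent (z outside [8, 18.5]); the r=9.5 cylinder at (-3.5, 0) contributes a regular 12-gon of circumradius 9.5 (area = (12/2)·9.500²·sin(360°/12) = 270.75 mm²); Combining (union): the regions partially overlap — summed areas 601.50 mm² minus the doubly-counted overlap 230.31 mm² gives 371.19 mm² — area = 371.19 mm². Checking containment: at z = 4.25 the cross-section extends beyond the z = 1.5 cross-section by about 40.44 mm².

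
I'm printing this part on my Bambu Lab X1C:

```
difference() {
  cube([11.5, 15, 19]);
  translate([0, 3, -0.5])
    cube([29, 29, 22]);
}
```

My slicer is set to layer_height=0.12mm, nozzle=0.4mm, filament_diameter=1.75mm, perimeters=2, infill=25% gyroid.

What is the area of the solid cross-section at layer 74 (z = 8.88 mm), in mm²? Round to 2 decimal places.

At z = 8.88 mm: the cube is present — its section is the full 11.5×15 rectangle (area 172.50 mm²); the 29×29 cube at (0, 3) contributes its full rectangle (area 841.00 mm²); Taking the first minus the rest: starting from the 11.5×15 cube (172.50 mm²), the 29×29 cube at (0, 3) partially overlaps it — only the 138.00 mm² overlap (of its 841.00 mm²) is removed, clipping the outline — area = 34.50 mm². Overall, the cross-section is a single solid region. Net area = 34.50 mm².

34.50 mm²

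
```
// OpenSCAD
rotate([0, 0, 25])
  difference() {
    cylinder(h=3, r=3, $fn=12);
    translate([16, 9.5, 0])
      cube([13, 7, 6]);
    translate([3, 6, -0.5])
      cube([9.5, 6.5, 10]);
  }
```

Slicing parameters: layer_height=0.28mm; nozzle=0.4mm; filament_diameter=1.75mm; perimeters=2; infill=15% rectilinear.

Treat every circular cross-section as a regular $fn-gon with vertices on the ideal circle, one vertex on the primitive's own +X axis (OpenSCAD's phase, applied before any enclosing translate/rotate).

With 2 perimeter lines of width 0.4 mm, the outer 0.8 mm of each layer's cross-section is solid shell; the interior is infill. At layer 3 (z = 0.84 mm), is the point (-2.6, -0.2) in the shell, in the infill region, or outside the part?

At z = 0.84 mm: the cylinder: section is a regular 12-gon, circumradius r=3; the cube at (16, 9.5) is present — its section is the full 13×7 rectangle; the 9.5×6.5 cube at (3, 6) contributes its full rectangle; After the difference (first − rest): starting from the r=3 cylinder, the 13×7 cube at (16, 9.5) misses the remaining region (no effect); the 9.5×6.5 cube at (3, 6) misses the remaining region (no effect) — 1 connected region; (rotated 25° about Z; rotation is an isometry so areas/perimeters/island counts are preserved). Overall, the cross-section is a single solid region. Undo the 25° rotation: the query point maps to (-2.441, 0.918) in the un-rotated model frame. The nearest boundary edge runs (-3.00, 0.00)→(-2.60, 1.50); distance from the point to it = 0.30 mm. The point is inside the cross-section, 0.30 mm from the nearest boundary — within the 0.8 mm shell band (2 × 0.4).

shell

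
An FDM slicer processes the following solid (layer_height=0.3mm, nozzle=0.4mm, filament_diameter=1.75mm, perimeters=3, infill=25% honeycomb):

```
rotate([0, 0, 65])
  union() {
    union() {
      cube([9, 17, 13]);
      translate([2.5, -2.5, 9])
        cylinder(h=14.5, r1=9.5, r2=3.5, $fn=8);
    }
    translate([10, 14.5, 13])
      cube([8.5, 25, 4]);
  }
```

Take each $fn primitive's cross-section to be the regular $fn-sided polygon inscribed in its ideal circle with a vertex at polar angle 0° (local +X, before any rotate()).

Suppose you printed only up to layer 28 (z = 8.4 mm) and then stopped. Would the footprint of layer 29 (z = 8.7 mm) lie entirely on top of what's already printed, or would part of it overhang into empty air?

entirely on top

Compare the two slices. At z = 8.4: the cube (footprint 9×17) is included at this height (area 153.00 mm²); the cone at (2.5, -2.5) is not intersected at this z (z outside [9, 23.5]); Merging all regions: only the 9×17 cube is present, so the union is just that shape — area = 153.00 mm²; the cube at (10, 14.5) does not reach this height (z outside [13, 17]); Combining (union): only the result so far is present, so the union is just that shape — area = 153.00 mm²; (rotated 65° about Z; rotation is an isometry so areas/perimeters/island counts are preserved). At z = 8.7: the 9×17 cube contributes its full rectangle (area 153.00 mm²); the cone at (2.5, -2.5) is absent (z outside [9, 23.5]); Merging all regions: only the 9×17 cube is present, so the union is just that shape — area = 153.00 mm²; the cube at (10, 14.5) is not intersected at this z (z outside [13, 17]); Taking the union: only the result so far is present, so the union is just that shape — area = 153.00 mm²; (rotated 65° about Z; rotation is an isometry so areas/perimeters/island counts are preserved). Checking containment: the cross-section at z = 8.7 is a subset of the cross-section at z = 8.4.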